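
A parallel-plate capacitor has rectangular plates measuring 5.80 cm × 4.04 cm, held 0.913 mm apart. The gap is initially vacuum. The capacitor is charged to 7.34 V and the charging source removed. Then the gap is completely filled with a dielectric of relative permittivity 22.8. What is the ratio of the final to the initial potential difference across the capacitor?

0.0439

Isolated ⇒ Q is held fixed.
C₂ = 22.8 C₁ and V = Q/C, so V₂/V₁ = C₁/C₂ = 0.0439.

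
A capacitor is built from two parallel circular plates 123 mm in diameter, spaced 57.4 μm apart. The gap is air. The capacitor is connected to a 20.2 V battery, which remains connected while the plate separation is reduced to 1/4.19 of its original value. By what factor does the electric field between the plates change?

E₂/E₁ ≈ 4.19

Battery connected ⇒ V is held fixed.
E = V/d, so E₂/E₁ = d₁/d₂ = 4.19.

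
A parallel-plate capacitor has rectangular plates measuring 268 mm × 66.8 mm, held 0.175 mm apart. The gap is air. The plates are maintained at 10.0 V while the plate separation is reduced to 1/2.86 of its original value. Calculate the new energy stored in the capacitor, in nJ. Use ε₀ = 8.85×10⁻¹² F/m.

A = 268 × 66.8 mm² = 1.79×10⁻² m².
Initially C₁ = ε₀A/d = 8.85×10⁻¹² × 1.79×10⁻² / 1.75×10⁻⁴ = 9.05×10⁻¹⁰ F.
U₁ = 4.53×10⁻⁸ J.
Battery connected ⇒ V is held fixed. C₂ = 2.86 C₁ and U = ½CV², so U₂/U₁ = C₂/C₁ = 2.86.
U₂ = 2.86 × 4.53×10⁻⁸ = 1.29×10⁻⁷ J.

U ≈ 129 nJ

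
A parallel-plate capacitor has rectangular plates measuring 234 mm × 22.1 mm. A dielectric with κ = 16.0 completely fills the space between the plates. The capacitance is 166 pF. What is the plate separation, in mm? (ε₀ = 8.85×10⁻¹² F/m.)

A = 234 × 22.1 mm² = 5.17×10⁻³ m².
d = κε₀A/C = 16.0 × 8.85×10⁻¹² × 5.17×10⁻³ / 1.66×10⁻¹⁰ = 4.41×10⁻³ m.

d ≈ 4.41 mm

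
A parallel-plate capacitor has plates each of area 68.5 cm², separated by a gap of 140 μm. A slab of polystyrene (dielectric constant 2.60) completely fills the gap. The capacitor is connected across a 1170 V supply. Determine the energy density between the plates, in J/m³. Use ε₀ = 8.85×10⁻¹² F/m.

E = V/d = 1170 / 1.40×10⁻⁴ = 8.36×10⁶ V/m.
u = ½κε₀E² = ½ × 2.60 × 8.85×10⁻¹² × (8.36×10⁶)² = 8.04×10² J/m³.

u ≈ 804 J/m³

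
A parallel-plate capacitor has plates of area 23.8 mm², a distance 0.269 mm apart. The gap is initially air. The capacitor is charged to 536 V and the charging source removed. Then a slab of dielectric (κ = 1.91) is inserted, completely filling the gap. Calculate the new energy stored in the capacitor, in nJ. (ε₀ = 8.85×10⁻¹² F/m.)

A = 23.8 mm² = 2.38×10⁻⁵ m².
Initially C₁ = ε₀A/d = 8.85×10⁻¹² × 2.38×10⁻⁵ / 2.69×10⁻⁴ = 7.83×10⁻¹³ F.
U₁ = 1.12×10⁻⁷ J.
Isolated ⇒ Q is held fixed. C₂ = 1.91 C₁ and U = Q²/(2C), so U₂/U₁ = C₁/C₂ = 0.524.
U₂ = 0.524 × 1.12×10⁻⁷ = 5.89×10⁻⁸ J.

58.9 nJ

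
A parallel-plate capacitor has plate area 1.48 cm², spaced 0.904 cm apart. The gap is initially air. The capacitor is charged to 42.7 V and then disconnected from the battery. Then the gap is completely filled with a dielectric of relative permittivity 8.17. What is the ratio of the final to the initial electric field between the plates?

Isolated ⇒ Q is held fixed.
V₂ = Q/C₂ = V₁/8.17; E = V/d, so E₂/E₁ = (V₂/V₁)(d₁/d₂) = 0.122.

0.122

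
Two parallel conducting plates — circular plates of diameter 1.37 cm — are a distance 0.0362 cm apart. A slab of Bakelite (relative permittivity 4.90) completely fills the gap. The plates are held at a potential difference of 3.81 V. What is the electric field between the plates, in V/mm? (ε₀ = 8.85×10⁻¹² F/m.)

E = V/d = 3.81 / 3.62×10⁻⁴ = 1.05×10⁴ V/m.

10.5 V/mm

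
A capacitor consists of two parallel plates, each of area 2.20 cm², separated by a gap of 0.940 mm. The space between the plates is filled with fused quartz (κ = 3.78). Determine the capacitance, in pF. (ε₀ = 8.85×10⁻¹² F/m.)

C ≈ 7.83 pF

A = 2.20 cm² = 2.20×10⁻⁴ m².
C = κε₀A/d = 3.78 × 8.85×10⁻¹² × 2.20×10⁻⁴ / 9.40×10⁻⁴ = 7.83×10⁻¹² F.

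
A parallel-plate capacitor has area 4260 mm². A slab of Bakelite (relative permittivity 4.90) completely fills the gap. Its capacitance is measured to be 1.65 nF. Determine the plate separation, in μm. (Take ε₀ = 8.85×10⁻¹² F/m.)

A = 4260 mm² = 4.26×10⁻³ m².
d = κε₀A/C = 4.90 × 8.85×10⁻¹² × 4.26×10⁻³ / 1.65×10⁻⁹ = 1.12×10⁻⁴ m.

112 μm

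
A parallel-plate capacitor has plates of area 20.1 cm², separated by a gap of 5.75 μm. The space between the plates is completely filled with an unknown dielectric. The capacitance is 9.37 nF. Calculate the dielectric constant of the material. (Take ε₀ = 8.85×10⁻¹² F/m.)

3.03

A = 20.1 cm² = 2.01×10⁻³ m².
κ = Cd/(ε₀A) = 9.37×10⁻⁹ × 5.75×10⁻⁶ / (8.85×10⁻¹² × 2.01×10⁻³) = 3.03.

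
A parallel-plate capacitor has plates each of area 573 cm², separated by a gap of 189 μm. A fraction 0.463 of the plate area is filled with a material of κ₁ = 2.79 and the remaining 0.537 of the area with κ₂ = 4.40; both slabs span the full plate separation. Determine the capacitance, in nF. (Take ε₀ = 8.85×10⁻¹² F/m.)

C ≈ 9.81 nF

A = 573 cm² = 5.73×10⁻² m².
Side-by-side slabs ⇒ two capacitors in parallel, each spanning the full gap.
C₁ = κ₁ε₀A₁/d = 2.79 × 8.85×10⁻¹² × 2.65×10⁻² / 1.89×10⁻⁴ = 3.47×10⁻⁹ F.
C₂ = κ₂ε₀A₂/d = 4.40 × 8.85×10⁻¹² × 3.08×10⁻² / 1.89×10⁻⁴ = 6.34×10⁻⁹ F.
C = C₁ + C₂ = 9.81×10⁻⁹ F.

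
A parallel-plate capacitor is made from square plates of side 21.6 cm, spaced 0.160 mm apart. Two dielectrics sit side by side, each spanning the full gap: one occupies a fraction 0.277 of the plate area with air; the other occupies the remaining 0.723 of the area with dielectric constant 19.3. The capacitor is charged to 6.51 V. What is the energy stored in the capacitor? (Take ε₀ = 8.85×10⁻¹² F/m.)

A = (21.6 cm)² = 4.67×10⁻² m².
Side-by-side slabs ⇒ two capacitors in parallel, each spanning the full gap.
C₁ = κ₁ε₀A₁/d = 1.00 × 8.85×10⁻¹² × 1.29×10⁻² / 1.60×10⁻⁴ = 7.15×10⁻¹⁰ F.
C₂ = κ₂ε₀A₂/d = 19.3 × 8.85×10⁻¹² × 3.37×10⁻² / 1.60×10⁻⁴ = 3.60×10⁻⁸ F.
C = C₁ + C₂ = 3.67×10⁻⁸ F.
U = ½CV² = ½ × 3.67×10⁻⁸ × (6.51)² = 7.78×10⁻⁷ J.

U ≈ 0.778 μJ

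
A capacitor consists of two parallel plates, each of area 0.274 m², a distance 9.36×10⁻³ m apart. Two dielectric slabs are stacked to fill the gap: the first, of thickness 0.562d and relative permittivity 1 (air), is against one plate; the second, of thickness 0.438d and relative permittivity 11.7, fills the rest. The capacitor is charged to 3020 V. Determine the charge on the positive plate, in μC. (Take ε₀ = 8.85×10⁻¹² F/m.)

1.31 μC

Stacked slabs ⇒ two capacitors in series, each with the full plate area.
C₁ = κ₁ε₀A/d₁ = 1.00 × 8.85×10⁻¹² × 0.274 / 5.26×10⁻³ = 4.61×10⁻¹⁰ F.
C₂ = κ₂ε₀A/d₂ = 11.7 × 8.85×10⁻¹² × 0.274 / 4.10×10⁻³ = 6.92×10⁻⁹ F.
C = (1/C₁ + 1/C₂)⁻¹ = 4.32×10⁻¹⁰ F.
Q = CV = 4.32×10⁻¹⁰ × 3020 = 1.31×10⁻⁶ C.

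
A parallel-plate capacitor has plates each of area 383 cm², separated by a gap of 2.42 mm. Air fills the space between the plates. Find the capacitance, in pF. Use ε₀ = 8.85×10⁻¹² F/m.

A = 383 cm² = 3.83×10⁻² m².
C = ε₀A/d = 8.85×10⁻¹² × 3.83×10⁻² / 2.42×10⁻³ = 1.40×10⁻¹⁰ F.

140 pF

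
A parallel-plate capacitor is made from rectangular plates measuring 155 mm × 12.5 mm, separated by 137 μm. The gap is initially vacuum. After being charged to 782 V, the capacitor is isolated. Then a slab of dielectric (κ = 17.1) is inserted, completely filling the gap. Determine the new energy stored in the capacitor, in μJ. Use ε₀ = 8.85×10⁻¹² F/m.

2.24 μJ

A = 155 × 12.5 mm² = 1.94×10⁻³ m².
Initially C₁ = ε₀A/d = 8.85×10⁻¹² × 1.94×10⁻³ / 1.37×10⁻⁴ = 1.25×10⁻¹⁰ F.
U₁ = 3.83×10⁻⁵ J.
Isolated ⇒ Q is held fixed. C₂ = 17.1 C₁ and U = Q²/(2C), so U₂/U₁ = C₁/C₂ = 0.0585.
U₂ = 0.0585 × 3.83×10⁻⁵ = 2.24×10⁻⁶ J.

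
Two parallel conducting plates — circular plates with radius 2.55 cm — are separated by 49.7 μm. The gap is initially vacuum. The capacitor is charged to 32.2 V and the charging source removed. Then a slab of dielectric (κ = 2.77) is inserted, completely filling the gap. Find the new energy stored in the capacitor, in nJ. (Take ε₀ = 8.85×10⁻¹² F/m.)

A = π(2.55 cm)² = 2.04×10⁻³ m².
Initially C₁ = ε₀A/d = 8.85×10⁻¹² × 2.04×10⁻³ / 4.97×10⁻⁵ = 3.64×10⁻¹⁰ F.
U₁ = 1.89×10⁻⁷ J.
Isolated ⇒ Q is held fixed. C₂ = 2.77 C₁ and U = Q²/(2C), so U₂/U₁ = C₁/C₂ = 0.361.
U₂ = 0.361 × 1.89×10⁻⁷ = 6.81×10⁻⁸ J.

68.1 nJ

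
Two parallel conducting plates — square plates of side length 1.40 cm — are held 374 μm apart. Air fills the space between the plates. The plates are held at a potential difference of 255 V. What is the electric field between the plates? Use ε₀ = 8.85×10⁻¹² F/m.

0.682 MV/m

E = V/d = 255 / 3.74×10⁻⁴ = 6.82×10⁵ V/m.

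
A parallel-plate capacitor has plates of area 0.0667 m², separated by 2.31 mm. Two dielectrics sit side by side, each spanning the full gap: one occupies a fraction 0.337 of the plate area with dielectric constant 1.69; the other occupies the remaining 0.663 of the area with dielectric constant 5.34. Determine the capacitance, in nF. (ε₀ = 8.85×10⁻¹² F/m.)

Side-by-side slabs ⇒ two capacitors in parallel, each spanning the full gap.
C₁ = κ₁ε₀A₁/d = 1.69 × 8.85×10⁻¹² × 2.25×10⁻² / 2.31×10⁻³ = 1.46×10⁻¹⁰ F.
C₂ = κ₂ε₀A₂/d = 5.34 × 8.85×10⁻¹² × 4.42×10⁻² / 2.31×10⁻³ = 9.05×10⁻¹⁰ F.
C = C₁ + C₂ = 1.05×10⁻⁹ F.

C ≈ 1.05 nF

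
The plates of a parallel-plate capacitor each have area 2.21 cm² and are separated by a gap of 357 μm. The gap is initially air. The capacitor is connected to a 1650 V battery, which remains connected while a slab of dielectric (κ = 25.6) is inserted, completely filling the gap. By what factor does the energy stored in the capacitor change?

25.6

Battery connected ⇒ V is held fixed.
C₂ = 25.6 C₁ and U = ½CV², so U₂/U₁ = C₂/C₁ = 25.6.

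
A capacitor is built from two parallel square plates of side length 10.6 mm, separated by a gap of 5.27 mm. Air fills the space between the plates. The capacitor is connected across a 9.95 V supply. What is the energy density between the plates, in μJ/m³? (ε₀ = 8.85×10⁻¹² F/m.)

E = V/d = 9.95 / 5.27×10⁻³ = 1.89×10³ V/m.
u = ½ε₀E² = ½ × 8.85×10⁻¹² × (1.89×10³)² = 1.58×10⁻⁵ J/m³.

u ≈ 15.8 μJ/m³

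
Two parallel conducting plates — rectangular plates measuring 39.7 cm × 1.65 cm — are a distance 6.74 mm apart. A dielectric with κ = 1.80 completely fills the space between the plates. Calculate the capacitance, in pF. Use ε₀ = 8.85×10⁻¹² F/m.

C ≈ 15.5 pF

A = 39.7 × 1.65 cm² = 6.55×10⁻³ m².
C = κε₀A/d = 1.80 × 8.85×10⁻¹² × 6.55×10⁻³ / 6.74×10⁻³ = 1.55×10⁻¹¹ F.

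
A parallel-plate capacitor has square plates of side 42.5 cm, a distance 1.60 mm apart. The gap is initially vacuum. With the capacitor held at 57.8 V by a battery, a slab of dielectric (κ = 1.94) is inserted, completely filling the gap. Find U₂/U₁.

U₂/U₁ ≈ 1.94

Battery connected ⇒ V is held fixed.
C₂ = 1.94 C₁ and U = ½CV², so U₂/U₁ = C₂/C₁ = 1.94.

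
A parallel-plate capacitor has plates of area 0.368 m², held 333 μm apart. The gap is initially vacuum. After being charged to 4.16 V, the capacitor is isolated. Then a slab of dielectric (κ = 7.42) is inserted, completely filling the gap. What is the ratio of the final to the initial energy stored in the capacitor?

U₂/U₁ ≈ 0.135

Isolated ⇒ Q is held fixed.
C₂ = 7.42 C₁ and U = Q²/(2C), so U₂/U₁ = C₁/C₂ = 0.135.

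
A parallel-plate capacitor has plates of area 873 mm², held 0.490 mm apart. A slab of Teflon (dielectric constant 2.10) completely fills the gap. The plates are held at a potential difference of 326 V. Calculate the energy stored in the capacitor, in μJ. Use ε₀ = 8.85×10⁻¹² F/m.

A = 873 mm² = 8.73×10⁻⁴ m².
C = κε₀A/d = 2.10 × 8.85×10⁻¹² × 8.73×10⁻⁴ / 4.90×10⁻⁴ = 3.31×10⁻¹¹ F.
U = ½CV² = ½ × 3.31×10⁻¹¹ × (326)² = 1.76×10⁻⁶ J.

U ≈ 1.76 μJ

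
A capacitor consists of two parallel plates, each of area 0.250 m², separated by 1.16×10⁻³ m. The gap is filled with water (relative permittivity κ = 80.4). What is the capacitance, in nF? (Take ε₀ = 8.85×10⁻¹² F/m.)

153 nF

C = κε₀A/d = 80.4 × 8.85×10⁻¹² × 0.250 / 1.16×10⁻³ = 1.53×10⁻⁷ F.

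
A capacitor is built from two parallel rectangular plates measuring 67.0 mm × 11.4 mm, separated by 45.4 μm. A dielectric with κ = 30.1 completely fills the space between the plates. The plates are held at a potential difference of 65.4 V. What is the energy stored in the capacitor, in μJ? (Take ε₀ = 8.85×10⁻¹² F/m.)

9.58 μJ

A = 67.0 × 11.4 mm² = 7.64×10⁻⁴ m².
C = κε₀A/d = 30.1 × 8.85×10⁻¹² × 7.64×10⁻⁴ / 4.54×10⁻⁵ = 4.48×10⁻⁹ F.
U = ½CV² = ½ × 4.48×10⁻⁹ × (65.4)² = 9.58×10⁻⁶ J.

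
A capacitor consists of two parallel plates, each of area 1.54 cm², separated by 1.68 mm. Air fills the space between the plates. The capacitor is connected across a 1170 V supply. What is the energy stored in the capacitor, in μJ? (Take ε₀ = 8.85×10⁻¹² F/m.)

A = 1.54 cm² = 1.54×10⁻⁴ m².
C = ε₀A/d = 8.85×10⁻¹² × 1.54×10⁻⁴ / 1.68×10⁻³ = 8.11×10⁻¹³ F.
U = ½CV² = ½ × 8.11×10⁻¹³ × (1170)² = 5.55×10⁻⁷ J.

U ≈ 0.555 μJ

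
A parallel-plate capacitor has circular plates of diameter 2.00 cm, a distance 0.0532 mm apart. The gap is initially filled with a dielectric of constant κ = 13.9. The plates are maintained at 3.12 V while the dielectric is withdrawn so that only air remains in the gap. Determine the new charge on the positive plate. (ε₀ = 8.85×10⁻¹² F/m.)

A = π(2.00/2 cm)² = 3.14×10⁻⁴ m².
Initially C₁ = κε₀A/d = 13.9 × 8.85×10⁻¹² × 3.14×10⁻⁴ / 5.32×10⁻⁵ = 7.26×10⁻¹⁰ F.
Q₁ = 2.27×10⁻⁹ C.
Battery connected ⇒ V is held fixed. C₂ = 0.0719 C₁ and Q = CV, so Q₂/Q₁ = C₂/C₁ = 0.0719.
Q₂ = 0.0719 × 2.27×10⁻⁹ = 1.63×10⁻¹⁰ C.

Q ≈ 163 pC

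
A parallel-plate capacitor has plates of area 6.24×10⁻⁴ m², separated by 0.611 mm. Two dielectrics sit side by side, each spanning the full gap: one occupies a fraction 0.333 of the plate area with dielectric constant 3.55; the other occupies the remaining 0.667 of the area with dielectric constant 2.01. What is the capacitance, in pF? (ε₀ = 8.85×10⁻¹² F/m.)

C ≈ 22.8 pF

Side-by-side slabs ⇒ two capacitors in parallel, each spanning the full gap.
C₁ = κ₁ε₀A₁/d = 3.55 × 8.85×10⁻¹² × 2.08×10⁻⁴ / 6.11×10⁻⁴ = 1.07×10⁻¹¹ F.
C₂ = κ₂ε₀A₂/d = 2.01 × 8.85×10⁻¹² × 4.16×10⁻⁴ / 6.11×10⁻⁴ = 1.21×10⁻¹¹ F.
C = C₁ + C₂ = 2.28×10⁻¹¹ F.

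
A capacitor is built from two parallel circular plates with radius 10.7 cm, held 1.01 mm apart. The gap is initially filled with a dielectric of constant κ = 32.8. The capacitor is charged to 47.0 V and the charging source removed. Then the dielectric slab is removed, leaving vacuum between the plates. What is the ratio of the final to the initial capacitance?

0.0305

C = κε₀A/d scales with κ, so C₂/C₁ = 1/κ = 1/32.8 = 0.0305.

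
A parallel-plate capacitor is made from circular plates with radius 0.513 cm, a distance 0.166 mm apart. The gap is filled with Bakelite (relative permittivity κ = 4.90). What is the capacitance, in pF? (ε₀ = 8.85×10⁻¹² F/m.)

C ≈ 21.6 pF

A = π(0.513 cm)² = 8.27×10⁻⁵ m².
C = κε₀A/d = 4.90 × 8.85×10⁻¹² × 8.27×10⁻⁵ / 1.66×10⁻⁴ = 2.16×10⁻¹¹ F.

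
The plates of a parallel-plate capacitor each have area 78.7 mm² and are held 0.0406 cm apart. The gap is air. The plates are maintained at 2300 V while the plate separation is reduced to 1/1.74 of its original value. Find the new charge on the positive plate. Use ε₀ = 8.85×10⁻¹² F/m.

A = 78.7 mm² = 7.87×10⁻⁵ m².
Initially C₁ = ε₀A/d = 8.85×10⁻¹² × 7.87×10⁻⁵ / 4.06×10⁻⁴ = 1.72×10⁻¹² F.
Q₁ = 3.95×10⁻⁹ C.
Battery connected ⇒ V is held fixed. C₂ = 1.74 C₁ and Q = CV, so Q₂/Q₁ = C₂/C₁ = 1.74.
Q₂ = 1.74 × 3.95×10⁻⁹ = 6.87×10⁻⁹ C.

6.87 nC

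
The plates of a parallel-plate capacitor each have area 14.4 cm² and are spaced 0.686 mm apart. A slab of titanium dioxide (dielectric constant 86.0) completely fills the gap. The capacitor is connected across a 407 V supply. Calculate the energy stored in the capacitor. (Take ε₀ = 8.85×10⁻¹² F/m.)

A = 14.4 cm² = 1.44×10⁻³ m².
C = κε₀A/d = 86.0 × 8.85×10⁻¹² × 1.44×10⁻³ / 6.86×10⁻⁴ = 1.60×10⁻⁹ F.
U = ½CV² = ½ × 1.60×10⁻⁹ × (407)² = 1.32×10⁻⁴ J.

U ≈ 132 μJ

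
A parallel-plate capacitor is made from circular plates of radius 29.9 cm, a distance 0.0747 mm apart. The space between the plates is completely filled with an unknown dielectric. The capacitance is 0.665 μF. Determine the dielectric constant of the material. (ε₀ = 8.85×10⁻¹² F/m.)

κ ≈ 20.0

A = π(29.9 cm)² = 0.281 m².
κ = Cd/(ε₀A) = 6.65×10⁻⁷ × 7.47×10⁻⁵ / (8.85×10⁻¹² × 0.281) = 20.0.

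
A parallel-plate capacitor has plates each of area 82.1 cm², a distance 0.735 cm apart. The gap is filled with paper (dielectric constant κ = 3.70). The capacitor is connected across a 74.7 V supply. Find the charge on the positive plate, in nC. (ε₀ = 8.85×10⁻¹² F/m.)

A = 82.1 cm² = 8.21×10⁻³ m².
C = κε₀A/d = 3.70 × 8.85×10⁻¹² × 8.21×10⁻³ / 7.35×10⁻³ = 3.66×10⁻¹¹ F.
Q = CV = 3.66×10⁻¹¹ × 74.7 = 2.73×10⁻⁹ C.

Q ≈ 2.73 nC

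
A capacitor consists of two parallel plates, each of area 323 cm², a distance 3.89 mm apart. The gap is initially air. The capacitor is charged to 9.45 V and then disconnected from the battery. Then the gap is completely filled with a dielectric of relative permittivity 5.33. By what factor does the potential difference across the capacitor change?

Isolated ⇒ Q is held fixed.
C₂ = 5.33 C₁ and V = Q/C, so V₂/V₁ = C₁/C₂ = 0.188.

V₂/V₁ ≈ 0.188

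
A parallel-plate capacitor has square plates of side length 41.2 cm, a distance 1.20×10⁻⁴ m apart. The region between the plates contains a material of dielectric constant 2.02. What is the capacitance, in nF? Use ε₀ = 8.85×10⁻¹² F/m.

25.3 nF

A = (41.2 cm)² = 0.170 m².
C = κε₀A/d = 2.02 × 8.85×10⁻¹² × 0.170 / 1.20×10⁻⁴ = 2.53×10⁻⁸ F.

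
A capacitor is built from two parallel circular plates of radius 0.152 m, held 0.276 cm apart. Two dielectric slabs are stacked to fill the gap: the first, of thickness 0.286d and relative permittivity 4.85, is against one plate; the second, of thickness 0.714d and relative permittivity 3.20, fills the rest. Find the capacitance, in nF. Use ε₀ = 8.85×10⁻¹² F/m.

A = π(0.152 m)² = 7.26×10⁻² m².
Stacked slabs ⇒ two capacitors in series, each with the full plate area.
C₁ = κ₁ε₀A/d₁ = 4.85 × 8.85×10⁻¹² × 7.26×10⁻² / 7.89×10⁻⁴ = 3.95×10⁻⁹ F.
C₂ = κ₂ε₀A/d₂ = 3.20 × 8.85×10⁻¹² × 7.26×10⁻² / 1.97×10⁻³ = 1.04×10⁻⁹ F.
C = (1/C₁ + 1/C₂)⁻¹ = 8.25×10⁻¹⁰ F.

0.825 nF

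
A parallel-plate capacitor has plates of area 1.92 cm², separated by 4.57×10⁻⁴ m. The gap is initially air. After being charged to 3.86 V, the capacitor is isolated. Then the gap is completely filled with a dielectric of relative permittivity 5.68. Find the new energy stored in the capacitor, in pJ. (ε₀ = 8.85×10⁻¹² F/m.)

U ≈ 4.88 pJ

A = 1.92 cm² = 1.92×10⁻⁴ m².
Initially C₁ = ε₀A/d = 8.85×10⁻¹² × 1.92×10⁻⁴ / 4.57×10⁻⁴ = 3.72×10⁻¹² F.
U₁ = 2.77×10⁻¹¹ J.
Isolated ⇒ Q is held fixed. C₂ = 5.68 C₁ and U = Q²/(2C), so U₂/U₁ = C₁/C₂ = 0.176.
U₂ = 0.176 × 2.77×10⁻¹¹ = 4.88×10⁻¹² J.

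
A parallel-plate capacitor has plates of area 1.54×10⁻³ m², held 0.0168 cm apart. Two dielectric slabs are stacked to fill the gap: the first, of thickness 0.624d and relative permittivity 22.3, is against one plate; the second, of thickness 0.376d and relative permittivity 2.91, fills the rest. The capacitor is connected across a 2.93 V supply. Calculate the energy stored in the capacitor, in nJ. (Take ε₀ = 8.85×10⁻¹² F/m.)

U ≈ 2.22 nJ

Stacked slabs ⇒ two capacitors in series, each with the full plate area.
C₁ = κ₁ε₀A/d₁ = 22.3 × 8.85×10⁻¹² × 1.54×10⁻³ / 1.05×10⁻⁴ = 2.90×10⁻⁹ F.
C₂ = κ₂ε₀A/d₂ = 2.91 × 8.85×10⁻¹² × 1.54×10⁻³ / 6.32×10⁻⁵ = 6.28×10⁻¹⁰ F.
C = (1/C₁ + 1/C₂)⁻¹ = 5.16×10⁻¹⁰ F.
U = ½CV² = ½ × 5.16×10⁻¹⁰ × (2.93)² = 2.22×10⁻⁹ J.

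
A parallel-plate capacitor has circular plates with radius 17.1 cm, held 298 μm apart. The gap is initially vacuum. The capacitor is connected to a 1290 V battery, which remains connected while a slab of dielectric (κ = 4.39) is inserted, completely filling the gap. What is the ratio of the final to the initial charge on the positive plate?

4.39

Battery connected ⇒ V is held fixed.
C₂ = 4.39 C₁ and Q = CV, so Q₂/Q₁ = C₂/C₁ = 4.39.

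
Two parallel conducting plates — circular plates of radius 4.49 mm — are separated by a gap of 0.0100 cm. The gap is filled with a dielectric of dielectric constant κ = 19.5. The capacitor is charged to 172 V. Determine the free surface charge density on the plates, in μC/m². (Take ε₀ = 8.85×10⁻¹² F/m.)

297 μC/m²

A = π(4.49 mm)² = 6.33×10⁻⁵ m².
C = κε₀A/d = 19.5 × 8.85×10⁻¹² × 6.33×10⁻⁵ / 1.00×10⁻⁴ = 1.09×10⁻¹⁰ F.
σ = Q/A = CV/A = 1.09×10⁻¹⁰ × 172 / 6.33×10⁻⁵ = 2.97×10⁻⁴ C/m².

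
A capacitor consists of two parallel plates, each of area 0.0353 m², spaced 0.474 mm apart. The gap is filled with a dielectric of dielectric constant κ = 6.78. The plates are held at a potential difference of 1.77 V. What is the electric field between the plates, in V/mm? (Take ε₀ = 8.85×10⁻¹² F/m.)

E ≈ 3.73 V/mm

E = V/d = 1.77 / 4.74×10⁻⁴ = 3.73×10³ V/m.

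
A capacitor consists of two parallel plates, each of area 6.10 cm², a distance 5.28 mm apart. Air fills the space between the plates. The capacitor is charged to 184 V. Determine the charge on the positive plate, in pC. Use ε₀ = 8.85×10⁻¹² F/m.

A = 6.10 cm² = 6.10×10⁻⁴ m².
C = ε₀A/d = 8.85×10⁻¹² × 6.10×10⁻⁴ / 5.28×10⁻³ = 1.02×10⁻¹² F.
Q = CV = 1.02×10⁻¹² × 184 = 1.88×10⁻¹⁰ C.

Q ≈ 188 pC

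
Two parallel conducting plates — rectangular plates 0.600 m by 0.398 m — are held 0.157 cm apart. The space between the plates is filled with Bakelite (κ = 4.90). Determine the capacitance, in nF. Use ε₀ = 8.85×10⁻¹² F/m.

6.60 nF

A = 0.600 × 0.398 m² = 0.239 m².
C = κε₀A/d = 4.90 × 8.85×10⁻¹² × 0.239 / 1.57×10⁻³ = 6.60×10⁻⁹ F.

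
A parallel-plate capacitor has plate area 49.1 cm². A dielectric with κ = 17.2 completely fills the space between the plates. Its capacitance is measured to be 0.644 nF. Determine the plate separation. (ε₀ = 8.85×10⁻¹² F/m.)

A = 49.1 cm² = 4.91×10⁻³ m².
d = κε₀A/C = 17.2 × 8.85×10⁻¹² × 4.91×10⁻³ / 6.44×10⁻¹⁰ = 1.16×10⁻³ m.

1.16 mm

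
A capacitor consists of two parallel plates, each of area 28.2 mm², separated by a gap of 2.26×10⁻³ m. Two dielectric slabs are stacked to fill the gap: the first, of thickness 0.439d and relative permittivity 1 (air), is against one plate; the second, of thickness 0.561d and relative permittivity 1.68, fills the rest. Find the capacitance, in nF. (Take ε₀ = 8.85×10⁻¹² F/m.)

A = 28.2 mm² = 2.82×10⁻⁵ m².
Stacked slabs ⇒ two capacitors in series, each with the full plate area.
C₁ = κ₁ε₀A/d₁ = 1.00 × 8.85×10⁻¹² × 2.82×10⁻⁵ / 9.92×10⁻⁴ = 2.52×10⁻¹³ F.
C₂ = κ₂ε₀A/d₂ = 1.68 × 8.85×10⁻¹² × 2.82×10⁻⁵ / 1.27×10⁻³ = 3.31×10⁻¹³ F.
C = (1/C₁ + 1/C₂)⁻¹ = 1.43×10⁻¹³ F.

1.43×10⁻⁴ nF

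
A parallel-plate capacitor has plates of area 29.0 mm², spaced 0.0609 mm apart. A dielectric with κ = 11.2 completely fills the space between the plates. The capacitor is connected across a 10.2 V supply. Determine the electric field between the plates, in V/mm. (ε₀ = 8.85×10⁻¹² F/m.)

E = V/d = 10.2 / 6.09×10⁻⁵ = 1.67×10⁵ V/m.

167 V/mm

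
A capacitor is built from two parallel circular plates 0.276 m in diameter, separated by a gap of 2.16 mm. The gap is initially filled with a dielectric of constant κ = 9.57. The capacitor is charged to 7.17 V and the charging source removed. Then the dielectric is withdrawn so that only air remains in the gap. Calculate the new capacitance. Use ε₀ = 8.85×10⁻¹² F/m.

245 pF

A = π(0.276/2 m)² = 5.98×10⁻² m².
Initially C₁ = κε₀A/d = 9.57 × 8.85×10⁻¹² × 5.98×10⁻² / 2.16×10⁻³ = 2.35×10⁻⁹ F.
C = κε₀A/d scales with κ, so C₂/C₁ = 1/κ = 1/9.57 = 0.104.
C₂ = 0.104 × 2.35×10⁻⁹ = 2.45×10⁻¹⁰ F.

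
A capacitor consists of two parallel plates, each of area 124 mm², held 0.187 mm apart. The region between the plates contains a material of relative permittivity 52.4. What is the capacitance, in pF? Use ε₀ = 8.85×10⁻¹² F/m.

A = 124 mm² = 1.24×10⁻⁴ m².
C = κε₀A/d = 52.4 × 8.85×10⁻¹² × 1.24×10⁻⁴ / 1.87×10⁻⁴ = 3.08×10⁻¹⁰ F.

C ≈ 308 pF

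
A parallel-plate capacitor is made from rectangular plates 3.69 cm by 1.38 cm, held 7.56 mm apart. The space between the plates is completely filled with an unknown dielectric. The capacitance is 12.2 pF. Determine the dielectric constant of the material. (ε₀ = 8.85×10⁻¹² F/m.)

κ ≈ 20.5

A = 3.69 × 1.38 cm² = 5.09×10⁻⁴ m².
κ = Cd/(ε₀A) = 1.22×10⁻¹¹ × 7.56×10⁻³ / (8.85×10⁻¹² × 5.09×10⁻⁴) = 20.5.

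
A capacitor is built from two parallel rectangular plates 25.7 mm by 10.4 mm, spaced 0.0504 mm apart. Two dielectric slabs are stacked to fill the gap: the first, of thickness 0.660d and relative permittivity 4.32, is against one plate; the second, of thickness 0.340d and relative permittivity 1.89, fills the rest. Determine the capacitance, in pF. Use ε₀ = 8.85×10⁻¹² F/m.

141 pF

A = 25.7 × 10.4 mm² = 2.67×10⁻⁴ m².
Stacked slabs ⇒ two capacitors in series, each with the full plate area.
C₁ = κ₁ε₀A/d₁ = 4.32 × 8.85×10⁻¹² × 2.67×10⁻⁴ / 3.33×10⁻⁵ = 3.07×10⁻¹⁰ F.
C₂ = κ₂ε₀A/d₂ = 1.89 × 8.85×10⁻¹² × 2.67×10⁻⁴ / 1.71×10⁻⁵ = 2.61×10⁻¹⁰ F.
C = (1/C₁ + 1/C₂)⁻¹ = 1.41×10⁻¹⁰ F.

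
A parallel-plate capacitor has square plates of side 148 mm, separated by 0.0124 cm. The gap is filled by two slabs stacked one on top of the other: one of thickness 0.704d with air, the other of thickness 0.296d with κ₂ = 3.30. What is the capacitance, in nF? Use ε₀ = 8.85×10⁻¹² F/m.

1.97 nF

A = (148 mm)² = 2.19×10⁻² m².
Stacked slabs ⇒ two capacitors in series, each with the full plate area.
C₁ = κ₁ε₀A/d₁ = 1.00 × 8.85×10⁻¹² × 2.19×10⁻² / 8.73×10⁻⁵ = 2.22×10⁻⁹ F.
C₂ = κ₂ε₀A/d₂ = 3.30 × 8.85×10⁻¹² × 2.19×10⁻² / 3.67×10⁻⁵ = 1.74×10⁻⁸ F.
C = (1/C₁ + 1/C₂)⁻¹ = 1.97×10⁻⁹ F.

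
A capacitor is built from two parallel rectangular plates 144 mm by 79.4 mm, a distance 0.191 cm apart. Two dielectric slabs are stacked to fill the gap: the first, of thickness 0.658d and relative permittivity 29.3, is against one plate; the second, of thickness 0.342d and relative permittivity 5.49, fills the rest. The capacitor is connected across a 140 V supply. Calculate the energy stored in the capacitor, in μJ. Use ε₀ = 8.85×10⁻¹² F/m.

6.13 μJ

A = 144 × 79.4 mm² = 1.14×10⁻² m².
Stacked slabs ⇒ two capacitors in series, each with the full plate area.
C₁ = κ₁ε₀A/d₁ = 29.3 × 8.85×10⁻¹² × 1.14×10⁻² / 1.26×10⁻³ = 2.36×10⁻⁹ F.
C₂ = κ₂ε₀A/d₂ = 5.49 × 8.85×10⁻¹² × 1.14×10⁻² / 6.53×10⁻⁴ = 8.50×10⁻¹⁰ F.
C = (1/C₁ + 1/C₂)⁻¹ = 6.25×10⁻¹⁰ F.
U = ½CV² = ½ × 6.25×10⁻¹⁰ × (140)² = 6.13×10⁻⁶ J.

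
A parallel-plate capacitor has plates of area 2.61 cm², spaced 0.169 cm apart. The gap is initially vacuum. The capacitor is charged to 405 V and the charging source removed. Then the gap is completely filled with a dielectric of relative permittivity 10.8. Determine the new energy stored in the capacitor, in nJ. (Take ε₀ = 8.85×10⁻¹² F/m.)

A = 2.61 cm² = 2.61×10⁻⁴ m².
Initially C₁ = ε₀A/d = 8.85×10⁻¹² × 2.61×10⁻⁴ / 1.69×10⁻³ = 1.37×10⁻¹² F.
U₁ = 1.12×10⁻⁷ J.
Isolated ⇒ Q is held fixed. C₂ = 10.8 C₁ and U = Q²/(2C), so U₂/U₁ = C₁/C₂ = 0.0926.
U₂ = 0.0926 × 1.12×10⁻⁷ = 1.04×10⁻⁸ J.

U ≈ 10.4 nJ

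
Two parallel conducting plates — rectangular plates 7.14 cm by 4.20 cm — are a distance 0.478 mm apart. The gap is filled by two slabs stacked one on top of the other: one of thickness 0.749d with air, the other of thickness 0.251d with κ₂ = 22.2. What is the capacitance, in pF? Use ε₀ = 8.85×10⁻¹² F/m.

A = 7.14 × 4.20 cm² = 3.00×10⁻³ m².
Stacked slabs ⇒ two capacitors in series, each with the full plate area.
C₁ = κ₁ε₀A/d₁ = 1.00 × 8.85×10⁻¹² × 3.00×10⁻³ / 3.58×10⁻⁴ = 7.41×10⁻¹¹ F.
C₂ = κ₂ε₀A/d₂ = 22.2 × 8.85×10⁻¹² × 3.00×10⁻³ / 1.20×10⁻⁴ = 4.91×10⁻⁹ F.
C = (1/C₁ + 1/C₂)⁻¹ = 7.30×10⁻¹¹ F.

73.0 pF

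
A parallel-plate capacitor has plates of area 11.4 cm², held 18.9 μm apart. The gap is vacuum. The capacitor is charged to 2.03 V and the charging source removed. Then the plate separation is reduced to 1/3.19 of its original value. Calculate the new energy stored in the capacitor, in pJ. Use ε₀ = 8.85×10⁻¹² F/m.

A = 11.4 cm² = 1.14×10⁻³ m².
Initially C₁ = ε₀A/d = 8.85×10⁻¹² × 1.14×10⁻³ / 1.89×10⁻⁵ = 5.34×10⁻¹⁰ F.
U₁ = 1.10×10⁻⁹ J.
Isolated ⇒ Q is held fixed. C₂ = 3.19 C₁ and U = Q²/(2C), so U₂/U₁ = C₁/C₂ = 0.313.
U₂ = 0.313 × 1.10×10⁻⁹ = 3.45×10⁻¹⁰ J.

U ≈ 345 pJ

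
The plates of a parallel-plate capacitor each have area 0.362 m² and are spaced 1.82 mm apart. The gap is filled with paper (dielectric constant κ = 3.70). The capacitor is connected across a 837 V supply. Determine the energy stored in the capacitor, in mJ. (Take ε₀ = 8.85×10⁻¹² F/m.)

C = κε₀A/d = 3.70 × 8.85×10⁻¹² × 0.362 / 1.82×10⁻³ = 6.51×10⁻⁹ F.
U = ½CV² = ½ × 6.51×10⁻⁹ × (837)² = 2.28×10⁻³ J.

2.28 mJ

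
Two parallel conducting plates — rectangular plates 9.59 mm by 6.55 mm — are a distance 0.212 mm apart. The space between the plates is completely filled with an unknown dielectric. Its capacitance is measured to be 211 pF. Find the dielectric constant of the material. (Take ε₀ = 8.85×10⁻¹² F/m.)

80.5

A = 9.59 × 6.55 mm² = 6.28×10⁻⁵ m².
κ = Cd/(ε₀A) = 2.11×10⁻¹⁰ × 2.12×10⁻⁴ / (8.85×10⁻¹² × 6.28×10⁻⁵) = 80.5.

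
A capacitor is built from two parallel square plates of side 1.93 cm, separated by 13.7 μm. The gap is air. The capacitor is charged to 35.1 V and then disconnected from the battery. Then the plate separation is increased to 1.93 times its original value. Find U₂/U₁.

1.93

Isolated ⇒ Q is held fixed.
C₂ = 0.518 C₁ and U = Q²/(2C), so U₂/U₁ = C₁/C₂ = 1.93.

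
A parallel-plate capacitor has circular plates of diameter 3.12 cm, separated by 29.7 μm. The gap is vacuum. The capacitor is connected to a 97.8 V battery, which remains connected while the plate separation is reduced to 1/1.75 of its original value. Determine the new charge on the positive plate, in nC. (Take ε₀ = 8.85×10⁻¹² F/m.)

A = π(3.12/2 cm)² = 7.65×10⁻⁴ m².
Initially C₁ = ε₀A/d = 8.85×10⁻¹² × 7.65×10⁻⁴ / 2.97×10⁻⁵ = 2.28×10⁻¹⁰ F.
Q₁ = 2.23×10⁻⁸ C.
Battery connected ⇒ V is held fixed. C₂ = 1.75 C₁ and Q = CV, so Q₂/Q₁ = C₂/C₁ = 1.75.
Q₂ = 1.75 × 2.23×10⁻⁸ = 3.90×10⁻⁸ C.

39.0 nC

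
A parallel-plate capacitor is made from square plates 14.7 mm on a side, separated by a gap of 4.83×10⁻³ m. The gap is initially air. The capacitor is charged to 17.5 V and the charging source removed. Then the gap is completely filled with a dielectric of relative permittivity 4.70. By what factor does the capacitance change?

C = κε₀A/d scales with κ, so C₂/C₁ = κ = 4.70.

4.70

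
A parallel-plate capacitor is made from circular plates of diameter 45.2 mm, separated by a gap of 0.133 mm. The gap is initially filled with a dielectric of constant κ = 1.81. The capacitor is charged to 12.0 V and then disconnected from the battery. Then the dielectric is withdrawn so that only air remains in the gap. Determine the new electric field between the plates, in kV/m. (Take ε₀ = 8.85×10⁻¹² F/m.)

163 kV/m

A = π(45.2/2 mm)² = 1.60×10⁻³ m².
Initially C₁ = κε₀A/d = 1.81 × 8.85×10⁻¹² × 1.60×10⁻³ / 1.33×10⁻⁴ = 1.93×10⁻¹⁰ F.
E₁ = 9.02×10⁴ V/m.
Isolated ⇒ Q is held fixed. V₂ = Q/C₂ = V₁/0.552; E = V/d, so E₂/E₁ = (V₂/V₁)(d₁/d₂) = 1.81.
E₂ = 1.81 × 9.02×10⁴ = 1.63×10⁵ V/m.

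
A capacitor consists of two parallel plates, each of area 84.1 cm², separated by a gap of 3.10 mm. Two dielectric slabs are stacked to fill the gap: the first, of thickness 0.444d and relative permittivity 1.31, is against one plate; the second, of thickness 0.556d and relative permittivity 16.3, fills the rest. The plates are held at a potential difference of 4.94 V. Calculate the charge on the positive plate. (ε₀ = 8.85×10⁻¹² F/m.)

Q ≈ 318 pC

A = 84.1 cm² = 8.41×10⁻³ m².
Stacked slabs ⇒ two capacitors in series, each with the full plate area.
C₁ = κ₁ε₀A/d₁ = 1.31 × 8.85×10⁻¹² × 8.41×10⁻³ / 1.38×10⁻³ = 7.08×10⁻¹¹ F.
C₂ = κ₂ε₀A/d₂ = 16.3 × 8.85×10⁻¹² × 8.41×10⁻³ / 1.72×10⁻³ = 7.04×10⁻¹⁰ F.
C = (1/C₁ + 1/C₂)⁻¹ = 6.44×10⁻¹¹ F.
Q = CV = 6.44×10⁻¹¹ × 4.94 = 3.18×10⁻¹⁰ C.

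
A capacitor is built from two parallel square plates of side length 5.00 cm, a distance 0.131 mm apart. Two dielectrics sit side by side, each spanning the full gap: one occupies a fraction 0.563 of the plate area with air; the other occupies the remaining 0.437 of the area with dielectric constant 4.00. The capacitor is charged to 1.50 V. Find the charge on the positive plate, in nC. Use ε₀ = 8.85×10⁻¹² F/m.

A = (5.00 cm)² = 2.50×10⁻³ m².
Side-by-side slabs ⇒ two capacitors in parallel, each spanning the full gap.
C₁ = κ₁ε₀A₁/d = 1.00 × 8.85×10⁻¹² × 1.41×10⁻³ / 1.31×10⁻⁴ = 9.51×10⁻¹¹ F.
C₂ = κ₂ε₀A₂/d = 4.00 × 8.85×10⁻¹² × 1.09×10⁻³ / 1.31×10⁻⁴ = 2.95×10⁻¹⁰ F.
C = C₁ + C₂ = 3.90×10⁻¹⁰ F.
Q = CV = 3.90×10⁻¹⁰ × 1.50 = 5.85×10⁻¹⁰ C.

0.585 nC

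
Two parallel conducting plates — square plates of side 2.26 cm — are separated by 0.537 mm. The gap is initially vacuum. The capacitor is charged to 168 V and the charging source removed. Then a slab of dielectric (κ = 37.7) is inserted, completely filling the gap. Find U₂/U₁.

Isolated ⇒ Q is held fixed.
C₂ = 37.7 C₁ and U = Q²/(2C), so U₂/U₁ = C₁/C₂ = 0.0265.

U₂/U₁ ≈ 0.0265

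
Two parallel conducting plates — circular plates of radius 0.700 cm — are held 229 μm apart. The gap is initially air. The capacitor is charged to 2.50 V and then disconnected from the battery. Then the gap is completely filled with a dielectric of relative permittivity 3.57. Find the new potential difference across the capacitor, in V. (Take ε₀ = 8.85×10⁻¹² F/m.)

V ≈ 0.700 V

A = π(0.700 cm)² = 1.54×10⁻⁴ m².
Initially C₁ = ε₀A/d = 8.85×10⁻¹² × 1.54×10⁻⁴ / 2.29×10⁻⁴ = 5.95×10⁻¹² F.
V₁ = 2.50 V.
Isolated ⇒ Q is held fixed. C₂ = 3.57 C₁ and V = Q/C, so V₂/V₁ = C₁/C₂ = 0.280.
V₂ = 0.280 × 2.50 = 0.700 V.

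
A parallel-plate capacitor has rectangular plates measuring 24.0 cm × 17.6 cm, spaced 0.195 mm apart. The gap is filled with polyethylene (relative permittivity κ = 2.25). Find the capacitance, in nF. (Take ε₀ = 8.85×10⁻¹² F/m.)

A = 24.0 × 17.6 cm² = 4.22×10⁻² m².
C = κε₀A/d = 2.25 × 8.85×10⁻¹² × 4.22×10⁻² / 1.95×10⁻⁴ = 4.31×10⁻⁹ F.

C ≈ 4.31 nF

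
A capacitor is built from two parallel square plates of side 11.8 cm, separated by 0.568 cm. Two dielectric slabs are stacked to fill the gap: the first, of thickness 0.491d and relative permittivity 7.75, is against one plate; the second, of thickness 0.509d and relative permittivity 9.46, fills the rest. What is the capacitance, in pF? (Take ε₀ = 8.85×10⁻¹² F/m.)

185 pF

A = (11.8 cm)² = 1.39×10⁻² m².
Stacked slabs ⇒ two capacitors in series, each with the full plate area.
C₁ = κ₁ε₀A/d₁ = 7.75 × 8.85×10⁻¹² × 1.39×10⁻² / 2.79×10⁻³ = 3.42×10⁻¹⁰ F.
C₂ = κ₂ε₀A/d₂ = 9.46 × 8.85×10⁻¹² × 1.39×10⁻² / 2.89×10⁻³ = 4.03×10⁻¹⁰ F.
C = (1/C₁ + 1/C₂)⁻¹ = 1.85×10⁻¹⁰ F.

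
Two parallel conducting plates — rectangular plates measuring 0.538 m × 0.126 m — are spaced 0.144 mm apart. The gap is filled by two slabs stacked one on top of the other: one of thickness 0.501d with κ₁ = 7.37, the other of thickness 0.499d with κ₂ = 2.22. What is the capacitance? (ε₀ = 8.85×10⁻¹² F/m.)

A = 0.538 × 0.126 m² = 6.78×10⁻² m².
Stacked slabs ⇒ two capacitors in series, each with the full plate area.
C₁ = κ₁ε₀A/d₁ = 7.37 × 8.85×10⁻¹² × 6.78×10⁻² / 7.21×10⁻⁵ = 6.13×10⁻⁸ F.
C₂ = κ₂ε₀A/d₂ = 2.22 × 8.85×10⁻¹² × 6.78×10⁻² / 7.19×10⁻⁵ = 1.85×10⁻⁸ F.
C = (1/C₁ + 1/C₂)⁻¹ = 1.42×10⁻⁸ F.

14.2 nF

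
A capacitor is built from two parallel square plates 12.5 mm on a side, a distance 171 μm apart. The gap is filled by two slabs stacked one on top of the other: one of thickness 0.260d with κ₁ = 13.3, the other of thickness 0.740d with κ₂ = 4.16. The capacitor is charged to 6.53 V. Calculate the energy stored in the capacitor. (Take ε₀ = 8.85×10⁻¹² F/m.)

U ≈ 0.873 nJ

A = (12.5 mm)² = 1.56×10⁻⁴ m².
Stacked slabs ⇒ two capacitors in series, each with the full plate area.
C₁ = κ₁ε₀A/d₁ = 13.3 × 8.85×10⁻¹² × 1.56×10⁻⁴ / 4.45×10⁻⁵ = 4.14×10⁻¹⁰ F.
C₂ = κ₂ε₀A/d₂ = 4.16 × 8.85×10⁻¹² × 1.56×10⁻⁴ / 1.27×10⁻⁴ = 4.55×10⁻¹¹ F.
C = (1/C₁ + 1/C₂)⁻¹ = 4.10×10⁻¹¹ F.
U = ½CV² = ½ × 4.10×10⁻¹¹ × (6.53)² = 8.73×10⁻¹⁰ J.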